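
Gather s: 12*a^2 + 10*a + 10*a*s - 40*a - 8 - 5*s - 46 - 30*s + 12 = 12*a^2 - 30*a + s*(10*a - 35) - 42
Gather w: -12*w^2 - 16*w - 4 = -12*w^2 - 16*w - 4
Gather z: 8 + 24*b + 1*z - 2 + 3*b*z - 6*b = 18*b + z*(3*b + 1) + 6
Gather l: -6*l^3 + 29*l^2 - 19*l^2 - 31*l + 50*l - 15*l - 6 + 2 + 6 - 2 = -6*l^3 + 10*l^2 + 4*l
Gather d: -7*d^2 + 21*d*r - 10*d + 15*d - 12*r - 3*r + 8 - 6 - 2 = -7*d^2 + d*(21*r + 5) - 15*r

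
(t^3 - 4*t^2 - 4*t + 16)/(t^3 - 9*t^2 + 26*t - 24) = (t + 2)/(t - 3)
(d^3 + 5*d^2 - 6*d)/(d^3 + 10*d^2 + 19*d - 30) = d/(d + 5)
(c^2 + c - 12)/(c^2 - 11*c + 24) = (c + 4)/(c - 8)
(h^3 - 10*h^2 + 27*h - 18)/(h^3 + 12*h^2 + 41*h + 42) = (h^3 - 10*h^2 + 27*h - 18)/(h^3 + 12*h^2 + 41*h + 42)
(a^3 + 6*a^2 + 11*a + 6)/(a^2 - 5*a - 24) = (a^2 + 3*a + 2)/(a - 8)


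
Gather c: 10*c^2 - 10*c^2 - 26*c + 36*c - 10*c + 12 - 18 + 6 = 0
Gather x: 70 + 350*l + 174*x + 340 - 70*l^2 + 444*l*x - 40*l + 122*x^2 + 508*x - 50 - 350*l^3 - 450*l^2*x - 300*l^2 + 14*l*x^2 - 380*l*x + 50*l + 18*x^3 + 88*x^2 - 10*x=-350*l^3 - 370*l^2 + 360*l + 18*x^3 + x^2*(14*l + 210) + x*(-450*l^2 + 64*l + 672) + 360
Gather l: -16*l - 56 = -16*l - 56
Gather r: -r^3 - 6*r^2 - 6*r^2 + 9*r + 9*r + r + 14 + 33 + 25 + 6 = -r^3 - 12*r^2 + 19*r + 78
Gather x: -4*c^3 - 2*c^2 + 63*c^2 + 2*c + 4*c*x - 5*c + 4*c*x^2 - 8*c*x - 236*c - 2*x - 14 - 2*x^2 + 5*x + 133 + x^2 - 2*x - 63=-4*c^3 + 61*c^2 - 239*c + x^2*(4*c - 1) + x*(1 - 4*c) + 56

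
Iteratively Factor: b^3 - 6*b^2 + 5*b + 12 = (b + 1)*(b^2 - 7*b + 12) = (b - 3)*(b + 1)*(b - 4)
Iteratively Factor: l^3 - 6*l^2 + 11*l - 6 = (l - 2)*(l^2 - 4*l + 3) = (l - 2)*(l - 1)*(l - 3)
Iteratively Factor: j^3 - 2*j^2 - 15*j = (j + 3)*(j^2 - 5*j) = (j - 5)*(j + 3)*(j)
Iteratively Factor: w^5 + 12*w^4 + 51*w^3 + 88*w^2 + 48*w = (w + 3)*(w^4 + 9*w^3 + 24*w^2 + 16*w) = (w + 3)*(w + 4)*(w^3 + 5*w^2 + 4*w) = (w + 1)*(w + 3)*(w + 4)*(w^2 + 4*w) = (w + 1)*(w + 3)*(w + 4)^2*(w)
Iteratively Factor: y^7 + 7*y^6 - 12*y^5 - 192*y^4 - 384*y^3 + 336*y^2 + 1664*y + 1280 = (y - 5)*(y^6 + 12*y^5 + 48*y^4 + 48*y^3 - 144*y^2 - 384*y - 256) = (y - 5)*(y - 2)*(y^5 + 14*y^4 + 76*y^3 + 200*y^2 + 256*y + 128) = (y - 5)*(y - 2)*(y + 2)*(y^4 + 12*y^3 + 52*y^2 + 96*y + 64) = (y - 5)*(y - 2)*(y + 2)*(y + 4)*(y^3 + 8*y^2 + 20*y + 16) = (y - 5)*(y - 2)*(y + 2)^2*(y + 4)*(y^2 + 6*y + 8) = (y - 5)*(y - 2)*(y + 2)^3*(y + 4)*(y + 4)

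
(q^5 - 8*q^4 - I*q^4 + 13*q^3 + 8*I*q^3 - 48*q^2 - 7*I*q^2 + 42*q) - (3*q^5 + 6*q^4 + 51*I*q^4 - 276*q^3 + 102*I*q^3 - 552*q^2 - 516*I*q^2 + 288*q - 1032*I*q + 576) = -2*q^5 - 14*q^4 - 52*I*q^4 + 289*q^3 - 94*I*q^3 + 504*q^2 + 509*I*q^2 - 246*q + 1032*I*q - 576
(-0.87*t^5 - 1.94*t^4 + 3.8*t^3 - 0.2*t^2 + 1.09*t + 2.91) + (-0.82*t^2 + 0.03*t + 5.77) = -0.87*t^5 - 1.94*t^4 + 3.8*t^3 - 1.02*t^2 + 1.12*t + 8.68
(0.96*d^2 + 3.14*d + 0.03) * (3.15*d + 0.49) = 3.024*d^3 + 10.3614*d^2 + 1.6331*d + 0.0147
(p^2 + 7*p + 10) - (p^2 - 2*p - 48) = 9*p + 58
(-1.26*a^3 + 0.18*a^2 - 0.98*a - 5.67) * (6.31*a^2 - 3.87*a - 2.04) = -7.9506*a^5 + 6.012*a^4 - 4.31*a^3 - 32.3523*a^2 + 23.9421*a + 11.5668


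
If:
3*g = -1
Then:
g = -1/3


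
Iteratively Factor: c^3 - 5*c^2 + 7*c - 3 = (c - 1)*(c^2 - 4*c + 3) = (c - 3)*(c - 1)*(c - 1)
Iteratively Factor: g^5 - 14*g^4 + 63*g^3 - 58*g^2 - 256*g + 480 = (g - 3)*(g^4 - 11*g^3 + 30*g^2 + 32*g - 160) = (g - 4)*(g - 3)*(g^3 - 7*g^2 + 2*g + 40) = (g - 4)^2*(g - 3)*(g^2 - 3*g - 10) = (g - 4)^2*(g - 3)*(g + 2)*(g - 5)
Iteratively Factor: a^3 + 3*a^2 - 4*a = (a)*(a^2 + 3*a - 4) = a*(a + 4)*(a - 1)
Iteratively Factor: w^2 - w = (w)*(w - 1)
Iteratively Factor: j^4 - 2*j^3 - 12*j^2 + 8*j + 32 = (j - 2)*(j^3 - 12*j - 16) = (j - 4)*(j - 2)*(j^2 + 4*j + 4) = (j - 4)*(j - 2)*(j + 2)*(j + 2)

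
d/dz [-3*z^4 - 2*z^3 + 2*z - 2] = -12*z^3 - 6*z^2 + 2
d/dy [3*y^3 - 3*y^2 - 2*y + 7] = 9*y^2 - 6*y - 2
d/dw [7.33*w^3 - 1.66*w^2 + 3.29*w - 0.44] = 21.99*w^2 - 3.32*w + 3.29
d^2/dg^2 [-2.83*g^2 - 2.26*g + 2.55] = -5.66000000000000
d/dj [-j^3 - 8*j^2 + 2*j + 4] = -3*j^2 - 16*j + 2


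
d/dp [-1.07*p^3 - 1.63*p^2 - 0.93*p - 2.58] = -3.21*p^2 - 3.26*p - 0.93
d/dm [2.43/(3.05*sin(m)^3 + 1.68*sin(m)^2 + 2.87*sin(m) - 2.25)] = (-8.1648*sin(m) + 11.11725*cos(2*m) - 18.09135)*cos(m)/(3.05*sin(m)^3 + 1.68*sin(m)^2 + 2.87*sin(m) - 2.25)^2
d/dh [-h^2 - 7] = -2*h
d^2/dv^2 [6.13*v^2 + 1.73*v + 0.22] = 12.2600000000000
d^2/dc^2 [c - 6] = 0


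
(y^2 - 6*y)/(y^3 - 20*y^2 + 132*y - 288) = y/(y^2 - 14*y + 48)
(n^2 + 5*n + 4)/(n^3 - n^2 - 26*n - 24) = 1/(n - 6)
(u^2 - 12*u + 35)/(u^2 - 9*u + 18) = (u^2 - 12*u + 35)/(u^2 - 9*u + 18)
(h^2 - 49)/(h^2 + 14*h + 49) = (h - 7)/(h + 7)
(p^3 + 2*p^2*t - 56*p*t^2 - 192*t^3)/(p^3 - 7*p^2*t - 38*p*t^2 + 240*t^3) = (p + 4*t)/(p - 5*t)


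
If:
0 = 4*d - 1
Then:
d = 1/4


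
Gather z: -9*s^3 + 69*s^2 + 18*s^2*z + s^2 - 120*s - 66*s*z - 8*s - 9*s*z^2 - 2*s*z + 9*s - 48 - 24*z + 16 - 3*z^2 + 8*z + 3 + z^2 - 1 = -9*s^3 + 70*s^2 - 119*s + z^2*(-9*s - 2) + z*(18*s^2 - 68*s - 16) - 30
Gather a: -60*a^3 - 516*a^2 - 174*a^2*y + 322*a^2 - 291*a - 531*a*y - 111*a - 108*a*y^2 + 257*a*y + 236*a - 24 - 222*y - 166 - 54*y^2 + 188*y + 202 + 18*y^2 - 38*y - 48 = -60*a^3 + a^2*(-174*y - 194) + a*(-108*y^2 - 274*y - 166) - 36*y^2 - 72*y - 36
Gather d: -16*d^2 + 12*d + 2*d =-16*d^2 + 14*d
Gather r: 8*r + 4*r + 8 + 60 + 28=12*r + 96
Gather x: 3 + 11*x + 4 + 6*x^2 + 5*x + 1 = 6*x^2 + 16*x + 8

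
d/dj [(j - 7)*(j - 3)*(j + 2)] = 3*j^2 - 16*j + 1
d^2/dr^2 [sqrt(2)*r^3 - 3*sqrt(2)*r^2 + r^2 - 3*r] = 6*sqrt(2)*r - 6*sqrt(2) + 2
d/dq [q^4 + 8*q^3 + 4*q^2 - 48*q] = 4*q^3 + 24*q^2 + 8*q - 48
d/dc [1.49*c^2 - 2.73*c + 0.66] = 2.98*c - 2.73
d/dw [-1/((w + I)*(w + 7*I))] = 2*(w + 4*I)/((w + I)^2*(w + 7*I)^2)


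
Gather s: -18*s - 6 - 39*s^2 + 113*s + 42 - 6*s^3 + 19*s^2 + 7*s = -6*s^3 - 20*s^2 + 102*s + 36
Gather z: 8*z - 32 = 8*z - 32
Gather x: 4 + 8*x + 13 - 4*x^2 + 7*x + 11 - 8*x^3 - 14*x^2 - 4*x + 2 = -8*x^3 - 18*x^2 + 11*x + 30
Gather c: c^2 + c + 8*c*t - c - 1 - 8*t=c^2 + 8*c*t - 8*t - 1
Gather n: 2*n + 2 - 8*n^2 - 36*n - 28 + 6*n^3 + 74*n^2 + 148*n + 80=6*n^3 + 66*n^2 + 114*n + 54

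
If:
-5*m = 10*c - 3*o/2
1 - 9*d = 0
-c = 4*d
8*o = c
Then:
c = -4/9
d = 1/9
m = 157/180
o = -1/18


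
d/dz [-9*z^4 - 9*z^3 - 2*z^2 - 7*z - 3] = -36*z^3 - 27*z^2 - 4*z - 7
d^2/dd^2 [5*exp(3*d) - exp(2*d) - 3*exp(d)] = (45*exp(2*d) - 4*exp(d) - 3)*exp(d)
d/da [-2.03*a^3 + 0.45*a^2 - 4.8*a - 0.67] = -6.09*a^2 + 0.9*a - 4.8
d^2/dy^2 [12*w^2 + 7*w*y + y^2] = 2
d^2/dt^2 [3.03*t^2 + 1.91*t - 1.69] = 6.06000000000000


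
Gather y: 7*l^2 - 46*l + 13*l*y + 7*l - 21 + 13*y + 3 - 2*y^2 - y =7*l^2 - 39*l - 2*y^2 + y*(13*l + 12) - 18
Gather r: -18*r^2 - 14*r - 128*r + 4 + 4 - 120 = -18*r^2 - 142*r - 112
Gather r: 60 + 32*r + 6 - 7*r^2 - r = -7*r^2 + 31*r + 66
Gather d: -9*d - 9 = -9*d - 9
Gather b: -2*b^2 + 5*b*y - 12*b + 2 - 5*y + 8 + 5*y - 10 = -2*b^2 + b*(5*y - 12)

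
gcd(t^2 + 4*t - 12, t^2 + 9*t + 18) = t + 6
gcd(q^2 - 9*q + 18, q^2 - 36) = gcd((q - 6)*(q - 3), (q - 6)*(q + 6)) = q - 6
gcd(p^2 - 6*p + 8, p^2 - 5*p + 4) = p - 4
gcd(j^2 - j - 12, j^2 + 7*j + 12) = j + 3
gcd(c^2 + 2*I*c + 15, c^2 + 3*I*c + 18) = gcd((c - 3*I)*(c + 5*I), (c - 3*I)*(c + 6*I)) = c - 3*I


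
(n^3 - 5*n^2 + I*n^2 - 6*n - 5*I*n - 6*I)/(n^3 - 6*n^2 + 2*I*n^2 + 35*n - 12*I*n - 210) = (n^2 + n*(1 + I) + I)/(n^2 + 2*I*n + 35)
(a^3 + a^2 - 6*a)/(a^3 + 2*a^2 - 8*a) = (a + 3)/(a + 4)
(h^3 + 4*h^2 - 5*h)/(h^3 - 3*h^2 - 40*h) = (h - 1)/(h - 8)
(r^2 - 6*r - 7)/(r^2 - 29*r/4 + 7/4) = 4*(r + 1)/(4*r - 1)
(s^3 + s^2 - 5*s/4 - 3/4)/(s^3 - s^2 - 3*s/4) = (2*s^2 + s - 3)/(s*(2*s - 3))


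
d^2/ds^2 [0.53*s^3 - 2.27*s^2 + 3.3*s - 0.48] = 3.18*s - 4.54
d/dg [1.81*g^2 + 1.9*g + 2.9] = 3.62*g + 1.9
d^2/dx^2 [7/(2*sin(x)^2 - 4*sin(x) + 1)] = 14*(-17*sin(x) - 3*sin(3*x) - cos(4*x) + 15)/(-4*sin(x) - cos(2*x) + 2)^3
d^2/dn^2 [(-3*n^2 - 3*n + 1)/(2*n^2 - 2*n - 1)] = 6*(-8*n^3 - 2*n^2 - 10*n + 3)/(8*n^6 - 24*n^5 + 12*n^4 + 16*n^3 - 6*n^2 - 6*n - 1)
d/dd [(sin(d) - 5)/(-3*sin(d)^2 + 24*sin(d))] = (cos(d) - 10/tan(d) + 40*cos(d)/sin(d)^2)/(3*(sin(d) - 8)^2)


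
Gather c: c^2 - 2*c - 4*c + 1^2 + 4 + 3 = c^2 - 6*c + 8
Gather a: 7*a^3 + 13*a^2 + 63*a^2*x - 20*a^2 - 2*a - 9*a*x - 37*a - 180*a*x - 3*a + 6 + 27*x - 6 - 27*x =7*a^3 + a^2*(63*x - 7) + a*(-189*x - 42)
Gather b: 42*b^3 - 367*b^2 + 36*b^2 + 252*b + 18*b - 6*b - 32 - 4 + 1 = 42*b^3 - 331*b^2 + 264*b - 35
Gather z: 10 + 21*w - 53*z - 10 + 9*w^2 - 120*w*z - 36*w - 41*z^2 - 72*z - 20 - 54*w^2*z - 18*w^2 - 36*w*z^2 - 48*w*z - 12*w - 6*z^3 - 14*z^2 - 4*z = -9*w^2 - 27*w - 6*z^3 + z^2*(-36*w - 55) + z*(-54*w^2 - 168*w - 129) - 20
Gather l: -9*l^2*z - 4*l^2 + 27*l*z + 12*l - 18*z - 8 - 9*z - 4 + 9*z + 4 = l^2*(-9*z - 4) + l*(27*z + 12) - 18*z - 8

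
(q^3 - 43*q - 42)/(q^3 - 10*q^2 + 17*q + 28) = (q + 6)/(q - 4)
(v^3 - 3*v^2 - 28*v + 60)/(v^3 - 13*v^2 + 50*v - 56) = (v^2 - v - 30)/(v^2 - 11*v + 28)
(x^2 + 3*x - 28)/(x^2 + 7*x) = (x - 4)/x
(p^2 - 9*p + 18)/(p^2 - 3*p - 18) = (p - 3)/(p + 3)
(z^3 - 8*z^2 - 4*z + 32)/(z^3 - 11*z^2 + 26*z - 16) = (z + 2)/(z - 1)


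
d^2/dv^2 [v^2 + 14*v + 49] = 2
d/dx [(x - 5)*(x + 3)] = 2*x - 2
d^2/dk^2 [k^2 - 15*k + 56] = 2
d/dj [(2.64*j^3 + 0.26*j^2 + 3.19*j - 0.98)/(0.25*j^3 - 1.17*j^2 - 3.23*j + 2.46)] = (-3.1538*j^4 - 18.6494*j^3 + 23.1107*j^2 - 1.014*j + 4.682)/(0.0625*j^6 - 0.585*j^5 - 0.2461*j^4 + 8.7882*j^3 + 4.6765*j^2 - 15.8916*j + 6.0516)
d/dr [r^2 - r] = 2*r - 1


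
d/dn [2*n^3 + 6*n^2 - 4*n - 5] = 6*n^2 + 12*n - 4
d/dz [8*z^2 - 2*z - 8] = 16*z - 2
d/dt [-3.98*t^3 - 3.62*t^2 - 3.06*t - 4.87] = -11.94*t^2 - 7.24*t - 3.06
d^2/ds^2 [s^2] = 2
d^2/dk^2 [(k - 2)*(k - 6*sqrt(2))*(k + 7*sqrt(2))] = 6*k - 4 + 2*sqrt(2)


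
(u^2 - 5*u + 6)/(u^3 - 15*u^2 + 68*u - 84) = (u - 3)/(u^2 - 13*u + 42)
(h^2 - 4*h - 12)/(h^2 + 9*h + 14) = (h - 6)/(h + 7)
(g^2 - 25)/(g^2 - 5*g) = (g + 5)/g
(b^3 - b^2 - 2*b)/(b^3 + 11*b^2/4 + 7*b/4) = 4*(b - 2)/(4*b + 7)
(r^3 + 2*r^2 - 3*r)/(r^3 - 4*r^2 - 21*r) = (r - 1)/(r - 7)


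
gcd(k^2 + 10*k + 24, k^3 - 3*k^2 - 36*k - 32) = k + 4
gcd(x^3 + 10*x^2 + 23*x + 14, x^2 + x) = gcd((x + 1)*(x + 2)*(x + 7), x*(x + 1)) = x + 1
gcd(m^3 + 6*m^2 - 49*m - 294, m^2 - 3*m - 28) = m - 7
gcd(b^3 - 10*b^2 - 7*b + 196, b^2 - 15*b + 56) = b - 7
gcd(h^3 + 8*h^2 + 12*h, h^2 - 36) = h + 6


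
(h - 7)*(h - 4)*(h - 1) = h^3 - 12*h^2 + 39*h - 28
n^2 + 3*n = n*(n + 3)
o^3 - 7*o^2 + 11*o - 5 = (o - 5)*(o - 1)^2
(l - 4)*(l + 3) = l^2 - l - 12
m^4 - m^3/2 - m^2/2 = m^2*(m - 1)*(m + 1/2)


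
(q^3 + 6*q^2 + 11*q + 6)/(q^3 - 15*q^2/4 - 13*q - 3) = 4*(q^2 + 4*q + 3)/(4*q^2 - 23*q - 6)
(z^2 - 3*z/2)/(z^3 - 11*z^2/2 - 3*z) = (3 - 2*z)/(-2*z^2 + 11*z + 6)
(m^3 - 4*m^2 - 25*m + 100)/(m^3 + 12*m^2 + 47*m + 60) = (m^2 - 9*m + 20)/(m^2 + 7*m + 12)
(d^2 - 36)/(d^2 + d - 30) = (d - 6)/(d - 5)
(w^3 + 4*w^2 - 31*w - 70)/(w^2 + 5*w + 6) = (w^2 + 2*w - 35)/(w + 3)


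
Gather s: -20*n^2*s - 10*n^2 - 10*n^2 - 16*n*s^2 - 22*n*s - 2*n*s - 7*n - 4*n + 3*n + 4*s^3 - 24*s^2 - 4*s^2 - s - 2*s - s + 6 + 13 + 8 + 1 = -20*n^2 - 8*n + 4*s^3 + s^2*(-16*n - 28) + s*(-20*n^2 - 24*n - 4) + 28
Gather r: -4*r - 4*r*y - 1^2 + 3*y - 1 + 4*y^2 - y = r*(-4*y - 4) + 4*y^2 + 2*y - 2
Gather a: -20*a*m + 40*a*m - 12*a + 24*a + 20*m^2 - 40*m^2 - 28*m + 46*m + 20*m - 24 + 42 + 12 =a*(20*m + 12) - 20*m^2 + 38*m + 30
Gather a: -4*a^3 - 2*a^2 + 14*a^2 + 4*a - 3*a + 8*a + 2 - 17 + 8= -4*a^3 + 12*a^2 + 9*a - 7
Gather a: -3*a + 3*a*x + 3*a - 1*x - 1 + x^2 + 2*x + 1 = 3*a*x + x^2 + x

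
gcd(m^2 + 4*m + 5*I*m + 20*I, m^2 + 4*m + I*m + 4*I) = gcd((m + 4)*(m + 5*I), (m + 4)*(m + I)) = m + 4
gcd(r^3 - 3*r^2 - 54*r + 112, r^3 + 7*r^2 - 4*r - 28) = r^2 + 5*r - 14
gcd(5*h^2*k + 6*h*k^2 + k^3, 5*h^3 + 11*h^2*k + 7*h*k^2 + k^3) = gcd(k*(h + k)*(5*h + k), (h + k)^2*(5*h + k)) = 5*h^2 + 6*h*k + k^2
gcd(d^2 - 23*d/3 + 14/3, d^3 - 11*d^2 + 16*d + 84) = d - 7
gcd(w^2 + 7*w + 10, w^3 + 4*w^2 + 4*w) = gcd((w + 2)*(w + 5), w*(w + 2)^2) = w + 2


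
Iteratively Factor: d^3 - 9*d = (d)*(d^2 - 9) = d*(d + 3)*(d - 3)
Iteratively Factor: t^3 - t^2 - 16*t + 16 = (t - 1)*(t^2 - 16) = (t - 4)*(t - 1)*(t + 4)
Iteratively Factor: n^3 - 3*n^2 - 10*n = (n)*(n^2 - 3*n - 10) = n*(n - 5)*(n + 2)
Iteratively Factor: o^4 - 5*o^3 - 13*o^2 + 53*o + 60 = (o - 4)*(o^3 - o^2 - 17*o - 15) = (o - 4)*(o + 3)*(o^2 - 4*o - 5) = (o - 4)*(o + 1)*(o + 3)*(o - 5)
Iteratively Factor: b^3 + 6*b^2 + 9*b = (b + 3)*(b^2 + 3*b) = (b + 3)^2*(b)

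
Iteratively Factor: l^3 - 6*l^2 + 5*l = (l)*(l^2 - 6*l + 5) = l*(l - 5)*(l - 1)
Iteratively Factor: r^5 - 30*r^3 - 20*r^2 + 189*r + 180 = (r - 3)*(r^4 + 3*r^3 - 21*r^2 - 83*r - 60) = (r - 3)*(r + 1)*(r^3 + 2*r^2 - 23*r - 60) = (r - 5)*(r - 3)*(r + 1)*(r^2 + 7*r + 12) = (r - 5)*(r - 3)*(r + 1)*(r + 3)*(r + 4)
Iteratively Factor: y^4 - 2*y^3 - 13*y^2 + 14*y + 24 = (y - 2)*(y^3 - 13*y - 12) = (y - 4)*(y - 2)*(y^2 + 4*y + 3) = (y - 4)*(y - 2)*(y + 1)*(y + 3)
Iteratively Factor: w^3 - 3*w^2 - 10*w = (w)*(w^2 - 3*w - 10) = w*(w - 5)*(w + 2)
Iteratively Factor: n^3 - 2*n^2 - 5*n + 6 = (n - 1)*(n^2 - n - 6) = (n - 3)*(n - 1)*(n + 2)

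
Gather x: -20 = -20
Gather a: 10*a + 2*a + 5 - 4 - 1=12*a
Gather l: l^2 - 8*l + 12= l^2 - 8*l + 12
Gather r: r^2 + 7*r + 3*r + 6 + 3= r^2 + 10*r + 9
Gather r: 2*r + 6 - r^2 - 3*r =-r^2 - r + 6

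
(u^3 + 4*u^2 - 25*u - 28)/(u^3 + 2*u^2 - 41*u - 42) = (u - 4)/(u - 6)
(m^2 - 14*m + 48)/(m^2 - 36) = (m - 8)/(m + 6)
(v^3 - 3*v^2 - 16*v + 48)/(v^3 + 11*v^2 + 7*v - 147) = (v^2 - 16)/(v^2 + 14*v + 49)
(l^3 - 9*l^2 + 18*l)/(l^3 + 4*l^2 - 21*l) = (l - 6)/(l + 7)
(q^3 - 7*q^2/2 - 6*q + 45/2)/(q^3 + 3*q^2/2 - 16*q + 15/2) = (2*q^2 - q - 15)/(2*q^2 + 9*q - 5)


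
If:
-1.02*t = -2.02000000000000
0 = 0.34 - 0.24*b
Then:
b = 1.42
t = 1.98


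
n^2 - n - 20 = (n - 5)*(n + 4)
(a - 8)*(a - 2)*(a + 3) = a^3 - 7*a^2 - 14*a + 48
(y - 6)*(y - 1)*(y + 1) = y^3 - 6*y^2 - y + 6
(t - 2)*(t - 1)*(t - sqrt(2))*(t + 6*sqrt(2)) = t^4 - 3*t^3 + 5*sqrt(2)*t^3 - 15*sqrt(2)*t^2 - 10*t^2 + 10*sqrt(2)*t + 36*t - 24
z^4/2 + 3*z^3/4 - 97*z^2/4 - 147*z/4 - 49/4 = (z/2 + 1/2)*(z - 7)*(z + 1/2)*(z + 7)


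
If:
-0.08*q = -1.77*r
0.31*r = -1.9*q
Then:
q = 0.00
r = 0.00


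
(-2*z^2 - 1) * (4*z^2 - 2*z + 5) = -8*z^4 + 4*z^3 - 14*z^2 + 2*z - 5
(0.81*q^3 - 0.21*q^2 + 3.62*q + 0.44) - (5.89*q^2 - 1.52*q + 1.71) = 0.81*q^3 - 6.1*q^2 + 5.14*q - 1.27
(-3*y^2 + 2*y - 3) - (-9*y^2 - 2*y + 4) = 6*y^2 + 4*y - 7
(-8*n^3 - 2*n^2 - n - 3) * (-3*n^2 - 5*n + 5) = 24*n^5 + 46*n^4 - 27*n^3 + 4*n^2 + 10*n - 15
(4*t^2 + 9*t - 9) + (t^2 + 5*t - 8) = 5*t^2 + 14*t - 17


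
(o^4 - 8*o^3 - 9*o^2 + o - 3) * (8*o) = 8*o^5 - 64*o^4 - 72*o^3 + 8*o^2 - 24*o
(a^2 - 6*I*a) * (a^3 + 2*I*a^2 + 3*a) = a^5 - 4*I*a^4 + 15*a^3 - 18*I*a^2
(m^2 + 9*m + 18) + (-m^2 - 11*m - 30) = -2*m - 12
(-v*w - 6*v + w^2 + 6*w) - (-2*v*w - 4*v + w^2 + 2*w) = v*w - 2*v + 4*w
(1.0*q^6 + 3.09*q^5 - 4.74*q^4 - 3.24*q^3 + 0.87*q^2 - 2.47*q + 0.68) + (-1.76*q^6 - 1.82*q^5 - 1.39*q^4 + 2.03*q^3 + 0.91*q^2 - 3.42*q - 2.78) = -0.76*q^6 + 1.27*q^5 - 6.13*q^4 - 1.21*q^3 + 1.78*q^2 - 5.89*q - 2.1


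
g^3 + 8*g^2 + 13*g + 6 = (g + 1)^2*(g + 6)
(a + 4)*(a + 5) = a^2 + 9*a + 20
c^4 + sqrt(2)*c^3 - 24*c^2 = c^2*(c - 3*sqrt(2))*(c + 4*sqrt(2))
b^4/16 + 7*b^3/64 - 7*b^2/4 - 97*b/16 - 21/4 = (b/4 + 1/2)*(b/4 + 1)*(b - 6)*(b + 7/4)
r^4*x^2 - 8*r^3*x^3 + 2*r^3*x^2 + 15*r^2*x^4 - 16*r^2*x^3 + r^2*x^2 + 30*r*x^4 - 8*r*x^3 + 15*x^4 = (r - 5*x)*(r - 3*x)*(r*x + x)^2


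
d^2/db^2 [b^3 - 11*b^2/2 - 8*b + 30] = 6*b - 11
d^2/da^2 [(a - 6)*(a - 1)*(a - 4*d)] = 6*a - 8*d - 14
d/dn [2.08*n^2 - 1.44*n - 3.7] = 4.16*n - 1.44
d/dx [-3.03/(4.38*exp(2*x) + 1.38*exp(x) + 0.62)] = (26.5428*exp(x) + 4.1814)*exp(x)/(4.38*exp(2*x) + 1.38*exp(x) + 0.62)^2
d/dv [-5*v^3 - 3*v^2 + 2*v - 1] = -15*v^2 - 6*v + 2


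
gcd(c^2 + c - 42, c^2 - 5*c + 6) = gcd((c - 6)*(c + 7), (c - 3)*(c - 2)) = 1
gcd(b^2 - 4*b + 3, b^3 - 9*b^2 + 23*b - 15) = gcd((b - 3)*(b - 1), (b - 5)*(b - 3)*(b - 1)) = b^2 - 4*b + 3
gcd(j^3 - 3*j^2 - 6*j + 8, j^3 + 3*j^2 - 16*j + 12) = j - 1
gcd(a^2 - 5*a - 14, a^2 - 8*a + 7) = a - 7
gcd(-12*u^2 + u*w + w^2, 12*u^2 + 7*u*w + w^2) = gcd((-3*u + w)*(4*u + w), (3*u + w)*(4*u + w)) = 4*u + w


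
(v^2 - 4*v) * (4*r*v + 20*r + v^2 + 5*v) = 4*r*v^3 + 4*r*v^2 - 80*r*v + v^4 + v^3 - 20*v^2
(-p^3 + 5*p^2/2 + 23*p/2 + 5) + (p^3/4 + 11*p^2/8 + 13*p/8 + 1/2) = -3*p^3/4 + 31*p^2/8 + 105*p/8 + 11/2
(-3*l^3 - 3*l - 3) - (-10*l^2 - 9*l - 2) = -3*l^3 + 10*l^2 + 6*l - 1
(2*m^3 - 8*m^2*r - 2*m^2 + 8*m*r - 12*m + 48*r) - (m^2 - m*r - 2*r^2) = 2*m^3 - 8*m^2*r - 3*m^2 + 9*m*r - 12*m + 2*r^2 + 48*r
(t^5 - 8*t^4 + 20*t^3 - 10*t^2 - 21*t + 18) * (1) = t^5 - 8*t^4 + 20*t^3 - 10*t^2 - 21*t + 18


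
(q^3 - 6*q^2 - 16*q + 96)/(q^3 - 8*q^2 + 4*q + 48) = (q + 4)/(q + 2)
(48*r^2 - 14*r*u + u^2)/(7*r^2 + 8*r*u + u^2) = (48*r^2 - 14*r*u + u^2)/(7*r^2 + 8*r*u + u^2)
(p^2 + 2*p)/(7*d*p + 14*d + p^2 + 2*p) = p/(7*d + p)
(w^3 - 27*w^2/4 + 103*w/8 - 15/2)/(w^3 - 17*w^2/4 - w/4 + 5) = (w - 3/2)/(w + 1)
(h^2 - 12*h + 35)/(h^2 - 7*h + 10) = (h - 7)/(h - 2)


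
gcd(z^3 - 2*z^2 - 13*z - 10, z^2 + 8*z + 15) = 1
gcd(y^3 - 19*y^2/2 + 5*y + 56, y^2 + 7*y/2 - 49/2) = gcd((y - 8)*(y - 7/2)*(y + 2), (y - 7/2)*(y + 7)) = y - 7/2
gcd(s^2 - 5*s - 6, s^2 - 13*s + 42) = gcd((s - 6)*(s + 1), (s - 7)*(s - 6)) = s - 6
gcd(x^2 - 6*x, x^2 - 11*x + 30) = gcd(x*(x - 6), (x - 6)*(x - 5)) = x - 6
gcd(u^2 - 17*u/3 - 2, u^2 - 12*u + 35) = 1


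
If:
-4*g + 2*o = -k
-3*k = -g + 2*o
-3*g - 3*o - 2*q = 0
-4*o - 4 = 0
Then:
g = -4/11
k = 6/11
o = -1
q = 45/22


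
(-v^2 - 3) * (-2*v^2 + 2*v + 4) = 2*v^4 - 2*v^3 + 2*v^2 - 6*v - 12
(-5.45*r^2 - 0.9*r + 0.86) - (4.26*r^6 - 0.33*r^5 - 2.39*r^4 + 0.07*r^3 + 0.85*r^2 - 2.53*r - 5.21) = -4.26*r^6 + 0.33*r^5 + 2.39*r^4 - 0.07*r^3 - 6.3*r^2 + 1.63*r + 6.07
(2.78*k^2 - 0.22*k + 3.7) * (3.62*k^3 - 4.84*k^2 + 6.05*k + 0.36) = 10.0636*k^5 - 14.2516*k^4 + 31.2778*k^3 - 18.2382*k^2 + 22.3058*k + 1.332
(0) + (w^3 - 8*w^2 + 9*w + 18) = w^3 - 8*w^2 + 9*w + 18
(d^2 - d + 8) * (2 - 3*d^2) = -3*d^4 + 3*d^3 - 22*d^2 - 2*d + 16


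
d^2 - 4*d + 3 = (d - 3)*(d - 1)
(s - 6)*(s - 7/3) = s^2 - 25*s/3 + 14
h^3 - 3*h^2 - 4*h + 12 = (h - 3)*(h - 2)*(h + 2)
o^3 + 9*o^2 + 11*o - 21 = (o - 1)*(o + 3)*(o + 7)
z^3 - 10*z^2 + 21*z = z*(z - 7)*(z - 3)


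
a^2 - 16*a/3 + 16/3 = (a - 4)*(a - 4/3)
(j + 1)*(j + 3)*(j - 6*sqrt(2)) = j^3 - 6*sqrt(2)*j^2 + 4*j^2 - 24*sqrt(2)*j + 3*j - 18*sqrt(2)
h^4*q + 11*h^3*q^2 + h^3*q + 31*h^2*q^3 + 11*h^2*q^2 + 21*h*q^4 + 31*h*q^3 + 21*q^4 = (h + q)*(h + 3*q)*(h + 7*q)*(h*q + q)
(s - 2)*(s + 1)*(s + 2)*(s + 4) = s^4 + 5*s^3 - 20*s - 16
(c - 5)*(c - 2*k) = c^2 - 2*c*k - 5*c + 10*k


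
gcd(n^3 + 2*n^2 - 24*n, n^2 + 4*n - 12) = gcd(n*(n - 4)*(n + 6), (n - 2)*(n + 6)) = n + 6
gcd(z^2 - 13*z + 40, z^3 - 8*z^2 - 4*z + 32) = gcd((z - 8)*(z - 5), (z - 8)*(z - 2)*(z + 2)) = z - 8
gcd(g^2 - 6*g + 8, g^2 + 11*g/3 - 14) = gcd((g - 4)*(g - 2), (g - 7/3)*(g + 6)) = 1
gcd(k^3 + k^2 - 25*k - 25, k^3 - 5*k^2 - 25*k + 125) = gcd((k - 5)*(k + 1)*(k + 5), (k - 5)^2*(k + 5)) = k^2 - 25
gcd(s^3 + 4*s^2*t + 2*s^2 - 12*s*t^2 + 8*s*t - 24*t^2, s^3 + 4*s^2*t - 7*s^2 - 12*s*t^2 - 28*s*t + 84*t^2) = s^2 + 4*s*t - 12*t^2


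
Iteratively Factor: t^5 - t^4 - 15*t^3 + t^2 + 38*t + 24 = (t - 2)*(t^4 + t^3 - 13*t^2 - 25*t - 12) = (t - 2)*(t + 1)*(t^3 - 13*t - 12) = (t - 2)*(t + 1)^2*(t^2 - t - 12) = (t - 4)*(t - 2)*(t + 1)^2*(t + 3)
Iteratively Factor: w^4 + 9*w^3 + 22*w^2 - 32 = (w + 4)*(w^3 + 5*w^2 + 2*w - 8) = (w + 2)*(w + 4)*(w^2 + 3*w - 4) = (w - 1)*(w + 2)*(w + 4)*(w + 4)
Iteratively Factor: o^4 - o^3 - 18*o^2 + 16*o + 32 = (o + 4)*(o^3 - 5*o^2 + 2*o + 8) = (o - 2)*(o + 4)*(o^2 - 3*o - 4) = (o - 4)*(o - 2)*(o + 4)*(o + 1)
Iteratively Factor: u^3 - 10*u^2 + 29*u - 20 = (u - 1)*(u^2 - 9*u + 20) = (u - 5)*(u - 1)*(u - 4)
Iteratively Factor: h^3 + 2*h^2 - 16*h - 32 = (h + 4)*(h^2 - 2*h - 8) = (h + 2)*(h + 4)*(h - 4)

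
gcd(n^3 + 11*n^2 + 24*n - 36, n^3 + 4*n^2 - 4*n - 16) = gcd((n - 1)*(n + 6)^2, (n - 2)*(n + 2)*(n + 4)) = 1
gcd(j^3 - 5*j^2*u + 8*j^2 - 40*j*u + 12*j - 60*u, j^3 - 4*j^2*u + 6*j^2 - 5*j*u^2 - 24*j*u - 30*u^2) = -j^2 + 5*j*u - 6*j + 30*u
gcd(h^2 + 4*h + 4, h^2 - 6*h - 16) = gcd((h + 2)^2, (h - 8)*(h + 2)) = h + 2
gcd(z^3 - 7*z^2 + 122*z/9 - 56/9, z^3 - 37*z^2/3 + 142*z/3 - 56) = z^2 - 19*z/3 + 28/3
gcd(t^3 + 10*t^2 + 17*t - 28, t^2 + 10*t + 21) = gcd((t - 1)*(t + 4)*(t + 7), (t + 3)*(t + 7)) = t + 7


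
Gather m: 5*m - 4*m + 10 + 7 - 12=m + 5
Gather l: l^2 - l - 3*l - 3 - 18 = l^2 - 4*l - 21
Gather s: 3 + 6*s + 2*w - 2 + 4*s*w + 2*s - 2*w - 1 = s*(4*w + 8)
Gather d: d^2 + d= d^2 + d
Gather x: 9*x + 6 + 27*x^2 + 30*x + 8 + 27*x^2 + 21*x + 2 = 54*x^2 + 60*x + 16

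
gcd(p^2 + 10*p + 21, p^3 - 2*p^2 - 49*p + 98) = p + 7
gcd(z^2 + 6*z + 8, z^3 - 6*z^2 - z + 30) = z + 2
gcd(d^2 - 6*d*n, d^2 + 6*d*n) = d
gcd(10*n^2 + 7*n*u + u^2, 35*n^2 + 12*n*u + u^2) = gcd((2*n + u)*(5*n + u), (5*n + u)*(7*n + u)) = 5*n + u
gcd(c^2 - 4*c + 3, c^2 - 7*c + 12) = c - 3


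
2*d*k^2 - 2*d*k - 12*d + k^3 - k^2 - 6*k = (2*d + k)*(k - 3)*(k + 2)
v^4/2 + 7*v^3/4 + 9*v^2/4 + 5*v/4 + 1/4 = (v/2 + 1/4)*(v + 1)^3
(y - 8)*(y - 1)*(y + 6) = y^3 - 3*y^2 - 46*y + 48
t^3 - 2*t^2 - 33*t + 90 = (t - 5)*(t - 3)*(t + 6)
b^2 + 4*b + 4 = (b + 2)^2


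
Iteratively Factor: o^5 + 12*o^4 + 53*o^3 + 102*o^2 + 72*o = (o + 4)*(o^4 + 8*o^3 + 21*o^2 + 18*o) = (o + 3)*(o + 4)*(o^3 + 5*o^2 + 6*o) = (o + 2)*(o + 3)*(o + 4)*(o^2 + 3*o) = o*(o + 2)*(o + 3)*(o + 4)*(o + 3)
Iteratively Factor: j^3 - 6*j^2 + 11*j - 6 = (j - 2)*(j^2 - 4*j + 3) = (j - 2)*(j - 1)*(j - 3)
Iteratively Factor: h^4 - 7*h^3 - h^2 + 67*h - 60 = (h - 1)*(h^3 - 6*h^2 - 7*h + 60) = (h - 5)*(h - 1)*(h^2 - h - 12) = (h - 5)*(h - 4)*(h - 1)*(h + 3)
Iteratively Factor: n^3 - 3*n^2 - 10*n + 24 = (n - 4)*(n^2 + n - 6) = (n - 4)*(n - 2)*(n + 3)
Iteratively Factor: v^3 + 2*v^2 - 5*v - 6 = (v - 2)*(v^2 + 4*v + 3) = (v - 2)*(v + 3)*(v + 1)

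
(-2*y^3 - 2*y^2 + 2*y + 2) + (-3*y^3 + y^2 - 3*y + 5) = -5*y^3 - y^2 - y + 7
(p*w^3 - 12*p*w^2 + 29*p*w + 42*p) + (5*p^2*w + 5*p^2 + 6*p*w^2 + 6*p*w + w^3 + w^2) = 5*p^2*w + 5*p^2 + p*w^3 - 6*p*w^2 + 35*p*w + 42*p + w^3 + w^2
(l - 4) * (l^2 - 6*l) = l^3 - 10*l^2 + 24*l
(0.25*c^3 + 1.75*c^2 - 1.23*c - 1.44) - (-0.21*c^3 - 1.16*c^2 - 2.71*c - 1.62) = 0.46*c^3 + 2.91*c^2 + 1.48*c + 0.18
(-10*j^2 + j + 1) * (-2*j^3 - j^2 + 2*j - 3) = 20*j^5 + 8*j^4 - 23*j^3 + 31*j^2 - j - 3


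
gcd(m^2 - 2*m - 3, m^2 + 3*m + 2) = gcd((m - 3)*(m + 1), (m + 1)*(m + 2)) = m + 1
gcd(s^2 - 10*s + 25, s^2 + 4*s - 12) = 1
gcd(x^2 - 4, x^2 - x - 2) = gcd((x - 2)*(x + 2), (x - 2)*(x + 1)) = x - 2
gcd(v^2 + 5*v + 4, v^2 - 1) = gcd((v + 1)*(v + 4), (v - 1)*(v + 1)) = v + 1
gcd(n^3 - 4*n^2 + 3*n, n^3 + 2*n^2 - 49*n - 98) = 1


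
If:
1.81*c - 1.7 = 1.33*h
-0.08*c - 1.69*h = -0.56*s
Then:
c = 0.235301551195779*s + 0.907654882633558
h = 0.320222411777715*s - 0.0429659116039554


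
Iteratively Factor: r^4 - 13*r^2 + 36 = (r - 3)*(r^3 + 3*r^2 - 4*r - 12) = (r - 3)*(r + 3)*(r^2 - 4) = (r - 3)*(r - 2)*(r + 3)*(r + 2)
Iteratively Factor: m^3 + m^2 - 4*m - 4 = (m + 1)*(m^2 - 4) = (m + 1)*(m + 2)*(m - 2)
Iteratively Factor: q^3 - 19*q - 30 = (q - 5)*(q^2 + 5*q + 6) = (q - 5)*(q + 2)*(q + 3)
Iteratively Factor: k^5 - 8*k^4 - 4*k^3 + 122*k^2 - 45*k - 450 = (k + 3)*(k^4 - 11*k^3 + 29*k^2 + 35*k - 150) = (k - 5)*(k + 3)*(k^3 - 6*k^2 - k + 30) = (k - 5)*(k + 2)*(k + 3)*(k^2 - 8*k + 15) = (k - 5)^2*(k + 2)*(k + 3)*(k - 3)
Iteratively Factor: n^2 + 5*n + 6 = (n + 3)*(n + 2)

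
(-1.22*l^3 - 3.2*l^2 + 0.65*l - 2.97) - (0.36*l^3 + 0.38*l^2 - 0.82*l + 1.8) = -1.58*l^3 - 3.58*l^2 + 1.47*l - 4.77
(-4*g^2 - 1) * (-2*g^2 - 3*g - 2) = 8*g^4 + 12*g^3 + 10*g^2 + 3*g + 2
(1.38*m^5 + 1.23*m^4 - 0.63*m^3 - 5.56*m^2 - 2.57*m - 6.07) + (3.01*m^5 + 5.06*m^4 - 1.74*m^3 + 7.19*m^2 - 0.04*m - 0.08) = 4.39*m^5 + 6.29*m^4 - 2.37*m^3 + 1.63*m^2 - 2.61*m - 6.15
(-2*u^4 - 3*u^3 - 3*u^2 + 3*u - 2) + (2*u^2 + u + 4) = -2*u^4 - 3*u^3 - u^2 + 4*u + 2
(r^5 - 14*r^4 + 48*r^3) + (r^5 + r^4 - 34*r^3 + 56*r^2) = 2*r^5 - 13*r^4 + 14*r^3 + 56*r^2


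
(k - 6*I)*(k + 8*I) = k^2 + 2*I*k + 48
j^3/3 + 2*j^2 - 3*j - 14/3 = (j/3 + 1/3)*(j - 2)*(j + 7)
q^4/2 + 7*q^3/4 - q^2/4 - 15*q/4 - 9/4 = (q/2 + 1/2)*(q - 3/2)*(q + 1)*(q + 3)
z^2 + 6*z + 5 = (z + 1)*(z + 5)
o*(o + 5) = o^2 + 5*o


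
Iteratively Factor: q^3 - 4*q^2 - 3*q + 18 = (q - 3)*(q^2 - q - 6) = (q - 3)*(q + 2)*(q - 3)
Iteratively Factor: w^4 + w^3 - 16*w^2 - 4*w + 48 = (w + 2)*(w^3 - w^2 - 14*w + 24) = (w - 3)*(w + 2)*(w^2 + 2*w - 8) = (w - 3)*(w - 2)*(w + 2)*(w + 4)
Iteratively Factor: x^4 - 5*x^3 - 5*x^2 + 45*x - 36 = (x - 1)*(x^3 - 4*x^2 - 9*x + 36) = (x - 4)*(x - 1)*(x^2 - 9) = (x - 4)*(x - 3)*(x - 1)*(x + 3)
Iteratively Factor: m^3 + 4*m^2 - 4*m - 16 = (m + 2)*(m^2 + 2*m - 8) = (m + 2)*(m + 4)*(m - 2)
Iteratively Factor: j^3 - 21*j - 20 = (j + 1)*(j^2 - j - 20) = (j + 1)*(j + 4)*(j - 5)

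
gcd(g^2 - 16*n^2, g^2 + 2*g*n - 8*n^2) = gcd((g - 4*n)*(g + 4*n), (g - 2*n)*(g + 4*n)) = g + 4*n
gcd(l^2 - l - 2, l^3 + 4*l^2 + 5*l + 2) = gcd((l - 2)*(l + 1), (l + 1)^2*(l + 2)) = l + 1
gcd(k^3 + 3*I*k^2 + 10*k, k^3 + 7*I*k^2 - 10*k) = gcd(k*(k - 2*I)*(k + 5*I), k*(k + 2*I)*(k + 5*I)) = k^2 + 5*I*k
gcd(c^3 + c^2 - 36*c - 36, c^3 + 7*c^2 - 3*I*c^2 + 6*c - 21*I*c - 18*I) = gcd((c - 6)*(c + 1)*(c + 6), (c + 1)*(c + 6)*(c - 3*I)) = c^2 + 7*c + 6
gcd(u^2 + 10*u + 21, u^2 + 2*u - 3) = u + 3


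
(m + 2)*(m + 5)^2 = m^3 + 12*m^2 + 45*m + 50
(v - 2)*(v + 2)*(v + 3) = v^3 + 3*v^2 - 4*v - 12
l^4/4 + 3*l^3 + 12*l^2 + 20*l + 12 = (l/2 + 1)^2*(l + 2)*(l + 6)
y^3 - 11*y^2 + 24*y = y*(y - 8)*(y - 3)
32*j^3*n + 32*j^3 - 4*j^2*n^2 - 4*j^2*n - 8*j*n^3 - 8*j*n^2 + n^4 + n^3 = (-8*j + n)*(-2*j + n)*(2*j + n)*(n + 1)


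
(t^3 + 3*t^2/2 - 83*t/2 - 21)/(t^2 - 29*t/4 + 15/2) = 2*(2*t^2 + 15*t + 7)/(4*t - 5)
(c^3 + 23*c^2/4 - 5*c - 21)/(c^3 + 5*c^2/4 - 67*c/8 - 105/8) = 2*(c^2 + 4*c - 12)/(2*c^2 - c - 15)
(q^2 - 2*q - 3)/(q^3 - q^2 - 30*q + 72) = (q + 1)/(q^2 + 2*q - 24)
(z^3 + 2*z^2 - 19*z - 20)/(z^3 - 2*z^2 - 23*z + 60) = (z + 1)/(z - 3)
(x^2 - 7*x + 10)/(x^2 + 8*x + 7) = (x^2 - 7*x + 10)/(x^2 + 8*x + 7)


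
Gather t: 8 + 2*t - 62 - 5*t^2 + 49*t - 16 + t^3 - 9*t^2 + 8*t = t^3 - 14*t^2 + 59*t - 70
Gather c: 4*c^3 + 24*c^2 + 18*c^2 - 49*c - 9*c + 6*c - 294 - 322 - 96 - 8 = 4*c^3 + 42*c^2 - 52*c - 720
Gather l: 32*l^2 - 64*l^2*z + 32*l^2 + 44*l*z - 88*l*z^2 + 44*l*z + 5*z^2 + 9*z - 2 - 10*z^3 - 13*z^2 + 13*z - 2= l^2*(64 - 64*z) + l*(-88*z^2 + 88*z) - 10*z^3 - 8*z^2 + 22*z - 4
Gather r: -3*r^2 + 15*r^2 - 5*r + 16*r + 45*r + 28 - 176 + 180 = 12*r^2 + 56*r + 32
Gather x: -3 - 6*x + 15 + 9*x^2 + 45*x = 9*x^2 + 39*x + 12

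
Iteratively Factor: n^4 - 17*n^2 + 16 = (n - 4)*(n^3 + 4*n^2 - n - 4) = (n - 4)*(n - 1)*(n^2 + 5*n + 4) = (n - 4)*(n - 1)*(n + 1)*(n + 4)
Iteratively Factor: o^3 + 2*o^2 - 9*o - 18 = (o + 3)*(o^2 - o - 6) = (o - 3)*(o + 3)*(o + 2)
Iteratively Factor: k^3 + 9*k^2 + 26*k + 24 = (k + 3)*(k^2 + 6*k + 8) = (k + 3)*(k + 4)*(k + 2)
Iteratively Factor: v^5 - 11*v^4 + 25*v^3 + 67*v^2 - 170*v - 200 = (v + 2)*(v^4 - 13*v^3 + 51*v^2 - 35*v - 100) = (v + 1)*(v + 2)*(v^3 - 14*v^2 + 65*v - 100) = (v - 4)*(v + 1)*(v + 2)*(v^2 - 10*v + 25) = (v - 5)*(v - 4)*(v + 1)*(v + 2)*(v - 5)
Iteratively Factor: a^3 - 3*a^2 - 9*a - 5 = (a - 5)*(a^2 + 2*a + 1) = (a - 5)*(a + 1)*(a + 1)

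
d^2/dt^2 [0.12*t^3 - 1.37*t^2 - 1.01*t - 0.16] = 0.72*t - 2.74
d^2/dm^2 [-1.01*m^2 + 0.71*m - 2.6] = -2.02000000000000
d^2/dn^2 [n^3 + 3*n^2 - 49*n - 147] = 6*n + 6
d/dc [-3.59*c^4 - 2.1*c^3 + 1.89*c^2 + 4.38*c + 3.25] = -14.36*c^3 - 6.3*c^2 + 3.78*c + 4.38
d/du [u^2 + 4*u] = 2*u + 4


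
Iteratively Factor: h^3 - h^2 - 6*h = (h)*(h^2 - h - 6) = h*(h - 3)*(h + 2)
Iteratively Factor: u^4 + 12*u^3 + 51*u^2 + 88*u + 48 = (u + 4)*(u^3 + 8*u^2 + 19*u + 12) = (u + 4)^2*(u^2 + 4*u + 3) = (u + 1)*(u + 4)^2*(u + 3)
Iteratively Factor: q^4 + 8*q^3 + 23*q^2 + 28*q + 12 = (q + 2)*(q^3 + 6*q^2 + 11*q + 6) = (q + 1)*(q + 2)*(q^2 + 5*q + 6) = (q + 1)*(q + 2)^2*(q + 3)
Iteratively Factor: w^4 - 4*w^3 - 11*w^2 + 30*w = (w - 2)*(w^3 - 2*w^2 - 15*w) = (w - 2)*(w + 3)*(w^2 - 5*w) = (w - 5)*(w - 2)*(w + 3)*(w)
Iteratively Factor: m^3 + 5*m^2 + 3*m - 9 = (m + 3)*(m^2 + 2*m - 3) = (m - 1)*(m + 3)*(m + 3)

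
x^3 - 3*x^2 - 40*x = x*(x - 8)*(x + 5)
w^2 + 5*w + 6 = (w + 2)*(w + 3)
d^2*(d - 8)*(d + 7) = d^4 - d^3 - 56*d^2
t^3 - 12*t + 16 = (t - 2)^2*(t + 4)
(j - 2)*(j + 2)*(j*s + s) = j^3*s + j^2*s - 4*j*s - 4*s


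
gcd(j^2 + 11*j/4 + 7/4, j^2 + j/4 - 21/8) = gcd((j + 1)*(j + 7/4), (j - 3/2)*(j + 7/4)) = j + 7/4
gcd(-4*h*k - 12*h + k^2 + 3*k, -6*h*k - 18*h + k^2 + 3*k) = k + 3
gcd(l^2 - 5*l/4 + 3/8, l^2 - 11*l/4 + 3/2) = l - 3/4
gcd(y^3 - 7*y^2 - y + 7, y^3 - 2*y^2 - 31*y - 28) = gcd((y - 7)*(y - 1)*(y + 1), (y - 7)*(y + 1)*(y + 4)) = y^2 - 6*y - 7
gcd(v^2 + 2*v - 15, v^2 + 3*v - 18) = v - 3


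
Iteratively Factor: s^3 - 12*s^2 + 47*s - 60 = (s - 5)*(s^2 - 7*s + 12) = (s - 5)*(s - 3)*(s - 4)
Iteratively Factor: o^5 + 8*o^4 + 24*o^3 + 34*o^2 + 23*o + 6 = (o + 1)*(o^4 + 7*o^3 + 17*o^2 + 17*o + 6) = (o + 1)*(o + 3)*(o^3 + 4*o^2 + 5*o + 2) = (o + 1)*(o + 2)*(o + 3)*(o^2 + 2*o + 1) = (o + 1)^2*(o + 2)*(o + 3)*(o + 1)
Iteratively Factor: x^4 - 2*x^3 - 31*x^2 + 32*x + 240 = (x - 5)*(x^3 + 3*x^2 - 16*x - 48) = (x - 5)*(x - 4)*(x^2 + 7*x + 12) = (x - 5)*(x - 4)*(x + 3)*(x + 4)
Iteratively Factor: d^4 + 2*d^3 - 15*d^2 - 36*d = (d)*(d^3 + 2*d^2 - 15*d - 36) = d*(d - 4)*(d^2 + 6*d + 9) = d*(d - 4)*(d + 3)*(d + 3)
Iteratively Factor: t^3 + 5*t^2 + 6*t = (t + 2)*(t^2 + 3*t) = (t + 2)*(t + 3)*(t)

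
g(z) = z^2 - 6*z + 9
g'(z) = 2*z - 6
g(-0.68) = 13.54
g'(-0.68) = -7.36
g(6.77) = 14.21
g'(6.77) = 7.54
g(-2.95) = 35.40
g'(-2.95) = -11.90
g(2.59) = 0.17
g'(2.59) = -0.82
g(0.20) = 7.84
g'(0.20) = -5.60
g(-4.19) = 51.70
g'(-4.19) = -14.38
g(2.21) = 0.62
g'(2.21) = -1.58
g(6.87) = 14.98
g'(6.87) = 7.74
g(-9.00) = 144.00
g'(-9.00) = -24.00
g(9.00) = 36.00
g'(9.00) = 12.00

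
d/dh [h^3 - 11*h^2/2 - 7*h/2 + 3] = 3*h^2 - 11*h - 7/2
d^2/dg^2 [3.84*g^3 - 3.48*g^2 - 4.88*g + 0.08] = 23.04*g - 6.96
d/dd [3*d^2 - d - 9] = 6*d - 1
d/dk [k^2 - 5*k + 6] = 2*k - 5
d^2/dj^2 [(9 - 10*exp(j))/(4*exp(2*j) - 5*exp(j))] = (-160*exp(3*j) + 376*exp(2*j) - 540*exp(j) + 225)*exp(-j)/(64*exp(3*j) - 240*exp(2*j) + 300*exp(j) - 125)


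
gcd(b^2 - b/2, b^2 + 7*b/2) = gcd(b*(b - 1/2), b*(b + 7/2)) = b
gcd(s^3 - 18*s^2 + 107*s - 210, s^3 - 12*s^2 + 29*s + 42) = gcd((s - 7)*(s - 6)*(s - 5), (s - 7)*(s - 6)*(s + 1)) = s^2 - 13*s + 42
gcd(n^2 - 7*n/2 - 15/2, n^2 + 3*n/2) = n + 3/2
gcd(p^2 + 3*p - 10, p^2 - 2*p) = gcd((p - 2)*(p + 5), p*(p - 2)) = p - 2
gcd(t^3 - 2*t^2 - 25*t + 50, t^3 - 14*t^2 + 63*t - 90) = t - 5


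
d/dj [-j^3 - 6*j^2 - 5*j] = -3*j^2 - 12*j - 5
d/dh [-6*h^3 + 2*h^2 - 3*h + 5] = -18*h^2 + 4*h - 3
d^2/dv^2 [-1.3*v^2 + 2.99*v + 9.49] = -2.60000000000000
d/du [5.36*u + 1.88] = 5.36000000000000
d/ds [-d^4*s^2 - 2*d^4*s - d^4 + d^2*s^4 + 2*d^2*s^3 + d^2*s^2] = 2*d^2*(-d^2*s - d^2 + 2*s^3 + 3*s^2 + s)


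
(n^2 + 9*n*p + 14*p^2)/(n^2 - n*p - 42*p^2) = (-n^2 - 9*n*p - 14*p^2)/(-n^2 + n*p + 42*p^2)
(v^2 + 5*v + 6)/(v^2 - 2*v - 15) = (v + 2)/(v - 5)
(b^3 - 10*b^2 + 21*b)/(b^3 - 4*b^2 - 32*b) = (-b^2 + 10*b - 21)/(-b^2 + 4*b + 32)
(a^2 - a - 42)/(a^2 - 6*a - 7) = (a + 6)/(a + 1)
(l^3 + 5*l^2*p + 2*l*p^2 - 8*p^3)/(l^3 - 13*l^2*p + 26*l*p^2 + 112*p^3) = (l^2 + 3*l*p - 4*p^2)/(l^2 - 15*l*p + 56*p^2)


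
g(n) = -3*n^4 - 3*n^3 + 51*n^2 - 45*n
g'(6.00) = -2349.00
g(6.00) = -2970.00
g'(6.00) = -2349.00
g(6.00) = -2970.00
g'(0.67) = 15.69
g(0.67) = -8.76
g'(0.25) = -20.25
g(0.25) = -8.12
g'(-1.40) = -172.51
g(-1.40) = 159.67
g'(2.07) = 21.14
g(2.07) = 43.69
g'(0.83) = 26.60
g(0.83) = -5.36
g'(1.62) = 45.60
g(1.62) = 27.53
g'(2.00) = 27.00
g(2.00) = 42.00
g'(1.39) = 47.16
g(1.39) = 16.73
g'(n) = -12*n^3 - 9*n^2 + 102*n - 45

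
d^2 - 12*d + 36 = (d - 6)^2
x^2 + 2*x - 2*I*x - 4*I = (x + 2)*(x - 2*I)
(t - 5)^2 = t^2 - 10*t + 25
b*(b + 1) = b^2 + b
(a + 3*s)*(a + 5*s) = a^2 + 8*a*s + 15*s^2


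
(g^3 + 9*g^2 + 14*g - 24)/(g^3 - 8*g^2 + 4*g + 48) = (g^3 + 9*g^2 + 14*g - 24)/(g^3 - 8*g^2 + 4*g + 48)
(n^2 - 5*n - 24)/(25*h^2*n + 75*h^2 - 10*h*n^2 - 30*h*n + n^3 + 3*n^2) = (n - 8)/(25*h^2 - 10*h*n + n^2)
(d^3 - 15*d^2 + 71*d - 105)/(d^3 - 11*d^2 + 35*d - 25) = (d^2 - 10*d + 21)/(d^2 - 6*d + 5)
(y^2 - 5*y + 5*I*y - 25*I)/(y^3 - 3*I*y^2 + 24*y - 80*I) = (y - 5)/(y^2 - 8*I*y - 16)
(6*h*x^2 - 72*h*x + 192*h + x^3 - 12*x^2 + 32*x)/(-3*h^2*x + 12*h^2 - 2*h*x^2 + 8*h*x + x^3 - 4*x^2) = (6*h*x - 48*h + x^2 - 8*x)/(-3*h^2 - 2*h*x + x^2)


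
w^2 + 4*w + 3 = (w + 1)*(w + 3)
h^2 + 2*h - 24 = (h - 4)*(h + 6)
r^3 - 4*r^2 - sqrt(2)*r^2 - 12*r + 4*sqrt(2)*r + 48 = (r - 4)*(r - 3*sqrt(2))*(r + 2*sqrt(2))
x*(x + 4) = x^2 + 4*x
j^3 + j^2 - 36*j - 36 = (j - 6)*(j + 1)*(j + 6)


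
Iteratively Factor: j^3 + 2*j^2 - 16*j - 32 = (j + 2)*(j^2 - 16) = (j - 4)*(j + 2)*(j + 4)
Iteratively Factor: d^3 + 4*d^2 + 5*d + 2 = (d + 2)*(d^2 + 2*d + 1) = (d + 1)*(d + 2)*(d + 1)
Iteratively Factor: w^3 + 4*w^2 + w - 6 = (w - 1)*(w^2 + 5*w + 6) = (w - 1)*(w + 3)*(w + 2)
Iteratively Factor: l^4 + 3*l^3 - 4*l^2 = (l)*(l^3 + 3*l^2 - 4*l) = l*(l + 4)*(l^2 - l) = l^2*(l + 4)*(l - 1)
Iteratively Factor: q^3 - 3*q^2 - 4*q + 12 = (q - 2)*(q^2 - q - 6) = (q - 2)*(q + 2)*(q - 3)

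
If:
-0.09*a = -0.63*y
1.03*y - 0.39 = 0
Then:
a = 2.65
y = 0.38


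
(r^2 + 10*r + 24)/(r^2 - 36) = (r + 4)/(r - 6)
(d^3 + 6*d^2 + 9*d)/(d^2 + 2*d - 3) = d*(d + 3)/(d - 1)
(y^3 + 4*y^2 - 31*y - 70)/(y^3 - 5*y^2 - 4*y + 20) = (y + 7)/(y - 2)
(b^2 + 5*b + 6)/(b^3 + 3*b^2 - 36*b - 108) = (b + 2)/(b^2 - 36)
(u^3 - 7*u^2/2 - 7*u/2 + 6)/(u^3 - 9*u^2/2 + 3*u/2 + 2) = (2*u + 3)/(2*u + 1)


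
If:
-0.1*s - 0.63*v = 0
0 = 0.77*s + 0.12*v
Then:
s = 0.00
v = 0.00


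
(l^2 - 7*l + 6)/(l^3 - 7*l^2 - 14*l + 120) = (l - 1)/(l^2 - l - 20)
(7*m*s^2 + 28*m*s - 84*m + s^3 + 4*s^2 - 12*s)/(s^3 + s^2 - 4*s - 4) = (7*m*s + 42*m + s^2 + 6*s)/(s^2 + 3*s + 2)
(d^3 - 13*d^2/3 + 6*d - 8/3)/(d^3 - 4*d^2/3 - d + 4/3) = (d - 2)/(d + 1)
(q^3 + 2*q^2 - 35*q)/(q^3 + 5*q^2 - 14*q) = (q - 5)/(q - 2)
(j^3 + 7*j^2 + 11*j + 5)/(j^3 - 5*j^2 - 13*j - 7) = (j + 5)/(j - 7)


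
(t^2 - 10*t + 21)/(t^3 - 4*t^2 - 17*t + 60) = (t - 7)/(t^2 - t - 20)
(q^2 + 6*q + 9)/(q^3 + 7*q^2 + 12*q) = (q + 3)/(q*(q + 4))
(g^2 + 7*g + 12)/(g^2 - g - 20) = (g + 3)/(g - 5)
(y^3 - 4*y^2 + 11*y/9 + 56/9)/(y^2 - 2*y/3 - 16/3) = (3*y^2 - 4*y - 7)/(3*(y + 2))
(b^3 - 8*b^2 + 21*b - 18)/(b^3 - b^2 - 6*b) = (b^2 - 5*b + 6)/(b*(b + 2))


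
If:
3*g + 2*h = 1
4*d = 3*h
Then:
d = 3*h/4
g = 1/3 - 2*h/3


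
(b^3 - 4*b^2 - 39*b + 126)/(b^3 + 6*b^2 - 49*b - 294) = (b - 3)/(b + 7)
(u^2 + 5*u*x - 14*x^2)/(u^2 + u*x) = (u^2 + 5*u*x - 14*x^2)/(u*(u + x))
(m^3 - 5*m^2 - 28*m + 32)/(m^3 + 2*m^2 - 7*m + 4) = (m - 8)/(m - 1)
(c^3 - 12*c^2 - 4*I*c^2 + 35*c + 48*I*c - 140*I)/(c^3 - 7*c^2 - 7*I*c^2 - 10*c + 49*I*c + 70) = (c^2 - c*(5 + 4*I) + 20*I)/(c^2 - 7*I*c - 10)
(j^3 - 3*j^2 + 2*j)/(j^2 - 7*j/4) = 4*(j^2 - 3*j + 2)/(4*j - 7)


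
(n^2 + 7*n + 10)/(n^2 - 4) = (n + 5)/(n - 2)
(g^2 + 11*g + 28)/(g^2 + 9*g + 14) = (g + 4)/(g + 2)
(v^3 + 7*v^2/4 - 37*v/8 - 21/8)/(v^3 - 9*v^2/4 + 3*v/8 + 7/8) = (v + 3)/(v - 1)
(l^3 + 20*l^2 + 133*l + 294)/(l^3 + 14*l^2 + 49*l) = (l + 6)/l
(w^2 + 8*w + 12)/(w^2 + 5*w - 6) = (w + 2)/(w - 1)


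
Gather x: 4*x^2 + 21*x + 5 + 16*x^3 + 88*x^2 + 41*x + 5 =16*x^3 + 92*x^2 + 62*x + 10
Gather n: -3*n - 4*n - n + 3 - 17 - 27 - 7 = -8*n - 48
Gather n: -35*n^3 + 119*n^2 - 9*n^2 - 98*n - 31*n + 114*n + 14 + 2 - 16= -35*n^3 + 110*n^2 - 15*n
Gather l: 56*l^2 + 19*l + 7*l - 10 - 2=56*l^2 + 26*l - 12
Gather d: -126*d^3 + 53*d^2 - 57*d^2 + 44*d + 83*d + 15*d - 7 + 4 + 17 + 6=-126*d^3 - 4*d^2 + 142*d + 20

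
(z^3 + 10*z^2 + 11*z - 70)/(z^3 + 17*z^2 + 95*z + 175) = (z - 2)/(z + 5)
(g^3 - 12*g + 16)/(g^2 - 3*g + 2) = (g^2 + 2*g - 8)/(g - 1)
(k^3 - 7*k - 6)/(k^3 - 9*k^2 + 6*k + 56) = (k^2 - 2*k - 3)/(k^2 - 11*k + 28)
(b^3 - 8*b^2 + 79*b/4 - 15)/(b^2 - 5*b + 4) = (b^2 - 4*b + 15/4)/(b - 1)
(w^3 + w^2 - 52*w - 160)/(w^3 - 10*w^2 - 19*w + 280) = (w + 4)/(w - 7)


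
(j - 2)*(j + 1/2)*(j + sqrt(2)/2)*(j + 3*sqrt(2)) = j^4 - 3*j^3/2 + 7*sqrt(2)*j^3/2 - 21*sqrt(2)*j^2/4 + 2*j^2 - 7*sqrt(2)*j/2 - 9*j/2 - 3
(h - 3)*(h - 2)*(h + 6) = h^3 + h^2 - 24*h + 36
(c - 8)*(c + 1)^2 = c^3 - 6*c^2 - 15*c - 8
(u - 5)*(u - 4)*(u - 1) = u^3 - 10*u^2 + 29*u - 20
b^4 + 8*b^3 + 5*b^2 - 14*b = b*(b - 1)*(b + 2)*(b + 7)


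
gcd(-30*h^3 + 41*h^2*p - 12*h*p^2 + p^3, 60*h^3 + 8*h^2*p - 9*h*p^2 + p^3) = 30*h^2 - 11*h*p + p^2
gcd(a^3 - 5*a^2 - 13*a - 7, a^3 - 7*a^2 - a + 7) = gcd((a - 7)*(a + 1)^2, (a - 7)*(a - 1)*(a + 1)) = a^2 - 6*a - 7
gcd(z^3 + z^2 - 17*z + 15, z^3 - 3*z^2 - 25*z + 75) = z^2 + 2*z - 15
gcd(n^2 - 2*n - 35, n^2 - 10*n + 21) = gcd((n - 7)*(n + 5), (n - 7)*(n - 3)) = n - 7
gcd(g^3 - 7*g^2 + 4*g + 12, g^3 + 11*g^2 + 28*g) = 1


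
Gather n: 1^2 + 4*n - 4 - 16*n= -12*n - 3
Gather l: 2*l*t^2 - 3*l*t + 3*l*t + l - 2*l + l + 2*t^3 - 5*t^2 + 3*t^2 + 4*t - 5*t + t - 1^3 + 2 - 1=2*l*t^2 + 2*t^3 - 2*t^2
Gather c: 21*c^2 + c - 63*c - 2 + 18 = 21*c^2 - 62*c + 16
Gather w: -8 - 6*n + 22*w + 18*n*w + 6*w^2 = -6*n + 6*w^2 + w*(18*n + 22) - 8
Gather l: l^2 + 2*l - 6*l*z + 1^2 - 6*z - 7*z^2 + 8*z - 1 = l^2 + l*(2 - 6*z) - 7*z^2 + 2*z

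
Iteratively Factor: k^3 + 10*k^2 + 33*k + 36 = (k + 3)*(k^2 + 7*k + 12) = (k + 3)*(k + 4)*(k + 3)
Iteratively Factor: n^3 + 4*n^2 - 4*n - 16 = (n - 2)*(n^2 + 6*n + 8) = (n - 2)*(n + 2)*(n + 4)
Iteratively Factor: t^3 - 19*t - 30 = (t + 3)*(t^2 - 3*t - 10) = (t + 2)*(t + 3)*(t - 5)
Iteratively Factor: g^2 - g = (g)*(g - 1)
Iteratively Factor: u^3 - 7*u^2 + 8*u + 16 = (u - 4)*(u^2 - 3*u - 4) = (u - 4)^2*(u + 1)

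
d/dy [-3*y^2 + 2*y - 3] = 2 - 6*y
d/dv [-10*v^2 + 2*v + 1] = 2 - 20*v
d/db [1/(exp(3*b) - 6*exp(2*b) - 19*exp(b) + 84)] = (-3*exp(2*b) + 12*exp(b) + 19)*exp(b)/(exp(3*b) - 6*exp(2*b) - 19*exp(b) + 84)^2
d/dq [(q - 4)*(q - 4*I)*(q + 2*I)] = 3*q^2 - 4*q*(2 + I) + 8 + 8*I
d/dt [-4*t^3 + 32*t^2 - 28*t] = -12*t^2 + 64*t - 28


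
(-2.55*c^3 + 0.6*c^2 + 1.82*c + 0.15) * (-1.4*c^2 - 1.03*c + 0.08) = 3.57*c^5 + 1.7865*c^4 - 3.37*c^3 - 2.0366*c^2 - 0.00889999999999999*c + 0.012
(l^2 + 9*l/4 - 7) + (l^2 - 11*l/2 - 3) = 2*l^2 - 13*l/4 - 10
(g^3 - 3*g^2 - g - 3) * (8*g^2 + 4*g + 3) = 8*g^5 - 20*g^4 - 17*g^3 - 37*g^2 - 15*g - 9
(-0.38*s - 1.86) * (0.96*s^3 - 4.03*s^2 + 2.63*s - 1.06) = -0.3648*s^4 - 0.2542*s^3 + 6.4964*s^2 - 4.489*s + 1.9716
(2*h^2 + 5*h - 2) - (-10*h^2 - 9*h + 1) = 12*h^2 + 14*h - 3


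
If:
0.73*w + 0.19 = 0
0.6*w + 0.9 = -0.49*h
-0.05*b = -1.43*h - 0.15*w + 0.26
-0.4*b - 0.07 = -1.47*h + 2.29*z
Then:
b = -49.40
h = -1.52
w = -0.26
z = 7.62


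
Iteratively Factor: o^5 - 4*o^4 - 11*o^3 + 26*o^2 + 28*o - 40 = (o - 2)*(o^4 - 2*o^3 - 15*o^2 - 4*o + 20) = (o - 5)*(o - 2)*(o^3 + 3*o^2 - 4) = (o - 5)*(o - 2)*(o - 1)*(o^2 + 4*o + 4) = (o - 5)*(o - 2)*(o - 1)*(o + 2)*(o + 2)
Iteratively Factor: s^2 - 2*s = (s - 2)*(s)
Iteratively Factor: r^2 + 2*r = (r + 2)*(r)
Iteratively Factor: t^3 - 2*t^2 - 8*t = (t - 4)*(t^2 + 2*t) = (t - 4)*(t + 2)*(t)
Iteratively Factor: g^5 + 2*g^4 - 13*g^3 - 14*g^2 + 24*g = (g - 1)*(g^4 + 3*g^3 - 10*g^2 - 24*g) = (g - 1)*(g + 4)*(g^3 - g^2 - 6*g) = (g - 3)*(g - 1)*(g + 4)*(g^2 + 2*g) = g*(g - 3)*(g - 1)*(g + 4)*(g + 2)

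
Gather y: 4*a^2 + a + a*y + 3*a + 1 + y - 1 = 4*a^2 + 4*a + y*(a + 1)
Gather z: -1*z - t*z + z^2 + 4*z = z^2 + z*(3 - t)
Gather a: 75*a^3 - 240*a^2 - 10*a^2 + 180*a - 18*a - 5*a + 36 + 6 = 75*a^3 - 250*a^2 + 157*a + 42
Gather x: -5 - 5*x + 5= -5*x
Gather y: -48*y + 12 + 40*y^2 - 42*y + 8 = 40*y^2 - 90*y + 20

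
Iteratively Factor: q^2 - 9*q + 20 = (q - 5)*(q - 4)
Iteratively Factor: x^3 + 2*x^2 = (x)*(x^2 + 2*x) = x^2*(x + 2)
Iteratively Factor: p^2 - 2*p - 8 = (p + 2)*(p - 4)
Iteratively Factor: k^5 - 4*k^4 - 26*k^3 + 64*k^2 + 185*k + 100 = (k + 1)*(k^4 - 5*k^3 - 21*k^2 + 85*k + 100) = (k + 1)*(k + 4)*(k^3 - 9*k^2 + 15*k + 25) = (k - 5)*(k + 1)*(k + 4)*(k^2 - 4*k - 5) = (k - 5)*(k + 1)^2*(k + 4)*(k - 5)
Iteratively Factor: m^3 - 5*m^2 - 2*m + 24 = (m + 2)*(m^2 - 7*m + 12) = (m - 4)*(m + 2)*(m - 3)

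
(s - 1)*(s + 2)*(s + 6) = s^3 + 7*s^2 + 4*s - 12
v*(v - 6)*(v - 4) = v^3 - 10*v^2 + 24*v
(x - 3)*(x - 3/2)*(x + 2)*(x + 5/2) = x^4 - 43*x^2/4 - 9*x/4 + 45/2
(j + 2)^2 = j^2 + 4*j + 4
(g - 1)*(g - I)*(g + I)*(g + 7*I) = g^4 - g^3 + 7*I*g^3 + g^2 - 7*I*g^2 - g + 7*I*g - 7*I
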